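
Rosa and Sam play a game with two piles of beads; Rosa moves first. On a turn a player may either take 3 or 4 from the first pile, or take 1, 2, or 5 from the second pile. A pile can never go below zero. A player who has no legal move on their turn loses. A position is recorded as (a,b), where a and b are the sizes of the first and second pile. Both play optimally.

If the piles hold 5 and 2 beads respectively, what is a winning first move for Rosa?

Move to (5,1).

Classify positions by backward induction: terminal positions (no move available) are L. From any other position, the mover wins iff some move reaches an L.
No move ever increases a pile, so every position that can arise here has a ≤ 5 and b ≤ 2; it is enough to label the cells with 0 ≤ a ≤ 5 and 0 ≤ b ≤ 2.
Every move lowers a or b (never raises either), so fill the grid row by row in increasing a, and left to right within a row: each cell's successors are then already labelled.
      b=0  b=1  b=2
a=0:    L    W    W
a=1:    L    W    W
a=2:    L    W    W
a=3:    W    L    W
a=4:    W    L    W
a=5:    W    L    W
Cells with no legal move (terminal, hence L): (0,0), (1,0), (2,0).
The remaining L cells, each justified by listing all of its moves:
(3,1): →(0,1)(W), (3,0)(W) — all W, so L
(4,1): →(1,1)(W), (0,1)(W), (4,0)(W) — all W, so L
(5,1): →(2,1)(W), (1,1)(W), (5,0)(W) — all W, so L
Every other cell has at least one move into one of the L cells above, so it is W.
From (5,2), the L positions reachable in one move are: (5,1).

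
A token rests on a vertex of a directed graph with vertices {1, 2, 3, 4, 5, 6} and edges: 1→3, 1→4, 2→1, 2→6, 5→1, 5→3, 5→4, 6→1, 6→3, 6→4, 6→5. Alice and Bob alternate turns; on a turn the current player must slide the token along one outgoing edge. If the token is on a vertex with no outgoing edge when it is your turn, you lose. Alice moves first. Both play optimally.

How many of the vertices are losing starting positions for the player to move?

Work bottom-up. With no move the player to move loses. Otherwise the position is W if at least one move leads to an L position for the opponent, and L if every move leads to a W.
Every edge goes from a vertex to one that appears earlier in the order 4, 3, 1, 5, 6, 2, so processing vertices in that order labels each vertex after all of its successors.
4: no outgoing edge → L
3: no outgoing edge → L
1: reaches L-position 3 → W
5: reaches L-position 3 → W
6: reaches L-position 3 → W
2: only reaches 6(W), 1(W), all W → L
The L vertices are 2, 3, 4; that is 3 in all.

3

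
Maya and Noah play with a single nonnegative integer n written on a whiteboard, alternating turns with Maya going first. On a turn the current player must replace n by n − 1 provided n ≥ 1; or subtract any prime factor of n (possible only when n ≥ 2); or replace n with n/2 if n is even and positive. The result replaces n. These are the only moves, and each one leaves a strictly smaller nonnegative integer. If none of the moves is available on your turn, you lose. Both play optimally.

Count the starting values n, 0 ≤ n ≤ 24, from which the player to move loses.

Build the W/L table. Terminal = L. A non-terminal position is W if it has a move to some L; otherwise it is L.
n=0: no move → L
n=1: reaches L-position 0 → W
n=2: reaches L-position 0 → W
n=3: reaches L-position 0 → W
n=4: only reaches 2(W), 3(W), all W → L
n=5: reaches L-position 0 → W
n=6: reaches L-position 4 → W
n=7: reaches L-position 0 → W
n=8: reaches L-position 4 → W
n=9: only reaches 6(W), 8(W), all W → L
n=10: reaches L-position 9 → W
n=11: reaches L-position 0 → W
n=12: reaches L-position 9 → W
n=13: reaches L-position 0 → W
n=14: only reaches 7(W), 12(W), 13(W), all W → L
n=15: reaches L-position 14 → W
n=16: reaches L-position 14 → W
n=17: reaches L-position 0 → W
n=18: reaches L-position 9 → W
n=19: reaches L-position 0 → W
n=20: only reaches 10(W), 15(W), 18(W), 19(W), all W → L
n=21: reaches L-position 14 → W
n=22: reaches L-position 20 → W
n=23: reaches L-position 0 → W
n=24: only reaches 12(W), 21(W), 22(W), 23(W), all W → L
L entries with 0 ≤ n ≤ 24: n = 0, 4, 9, 14, 20, 24; that makes 6.

6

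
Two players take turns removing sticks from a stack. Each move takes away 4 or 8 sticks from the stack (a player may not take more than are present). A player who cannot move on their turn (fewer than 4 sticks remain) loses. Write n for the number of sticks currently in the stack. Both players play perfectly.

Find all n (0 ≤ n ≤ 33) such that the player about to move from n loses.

Build the W/L table. Terminal = L. A non-terminal position is W if it has a move to some L; otherwise it is L.
n=0: no move → L
n=1: no move → L
n=2: no move → L
n=3: no move → L
n=4: reaches L-position 0 → W
n=5: reaches L-position 1 → W
n=6: reaches L-position 2 → W
n=7: reaches L-position 3 → W
n=8: reaches L-position 0 → W
n=9: reaches L-position 1 → W
n=10: reaches L-position 2 → W
n=11: reaches L-position 3 → W
n=12: only reaches 8(W), 4(W), all W → L
n=13: only reaches 9(W), 5(W), all W → L
n=14: only reaches 10(W), 6(W), all W → L
n=15: only reaches 11(W), 7(W), all W → L
n=16: reaches L-position 12 → W
n=17: reaches L-position 13 → W
n=18: reaches L-position 14 → W
n=19: reaches L-position 15 → W
n=20: reaches L-position 12 → W
n=21: reaches L-position 13 → W
n=22: reaches L-position 14 → W
n=23: reaches L-position 15 → W
n=24: only reaches 20(W), 16(W), all W → L
n=25: only reaches 21(W), 17(W), all W → L
n=26: only reaches 22(W), 18(W), all W → L
n=27: only reaches 23(W), 19(W), all W → L
n=28: reaches L-position 24 → W
n=29: reaches L-position 25 → W
n=30: reaches L-position 26 → W
n=31: reaches L-position 27 → W
n=32: reaches L-position 24 → W
n=33: reaches L-position 25 → W
Reading off the rows marked L gives the requested list; there are 12 such values of n.

0, 1, 2, 3, 12, 13, 14, 15, 24, 25, 26, 27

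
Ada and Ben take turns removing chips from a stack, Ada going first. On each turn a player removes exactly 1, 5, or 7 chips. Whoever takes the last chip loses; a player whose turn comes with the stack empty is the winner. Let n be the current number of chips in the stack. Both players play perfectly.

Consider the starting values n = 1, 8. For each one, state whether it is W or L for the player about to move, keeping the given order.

Compute win/loss labels from the base case upward. A position with no move is W. Any other position is W if it can reach an L in one move, else L.
n=0: no move; the opponent has just taken the last chip and therefore loses → W
n=1: only reaches 0(W), which is W → L
n=2: reaches L-position 1 → W
n=3: only reaches 2(W), which is W → L
n=4: reaches L-position 3 → W
n=5: only reaches 4(W), 0(W), all W → L
n=6: reaches L-position 5 → W
n=7: only reaches 6(W), 2(W), 0(W), all W → L
n=8: reaches L-position 7 → W

1: L, 8: W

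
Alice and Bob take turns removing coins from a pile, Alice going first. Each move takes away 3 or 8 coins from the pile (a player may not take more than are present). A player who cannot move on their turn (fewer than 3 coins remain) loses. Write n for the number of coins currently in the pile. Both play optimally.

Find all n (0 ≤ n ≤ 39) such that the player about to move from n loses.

0, 1, 2, 6, 7, 11, 12, 13, 17, 18, 22, 23, 24, 28, 29, 33, 34, 35, 39

Positions with no move are L. A position that does have a move is losing for the player to move precisely when every available move leads to a winning position for the opponent. Fill in the labels:
n=0: no move → L
n=1: no move → L
n=2: no move → L
n=3: W (go to 0, an L position)
n=4: W (go to 1, an L position)
n=5: W (go to 2, an L position)
n=6: L (sole option 3(W) is W)
n=7: L (sole option 4(W) is W)
n=8: W (go to 0, an L position)
n=9: W (go to 6, an L position)
n=10: W (go to 7, an L position)
n=11: L (options 8(W), 3(W) are all W)
n=12: L (options 9(W), 4(W) are all W)
n=13: L (options 10(W), 5(W) are all W)
n=14: W (go to 11, an L position)
n=15: W (go to 12, an L position)
n=16: W (go to 13, an L position)
n=17: L (options 14(W), 9(W) are all W)
n=18: L (options 15(W), 10(W) are all W)
n=19: W (go to 11, an L position)
n=20: W (go to 17, an L position)
n=21: W (go to 18, an L position)
n=22: L (options 19(W), 14(W) are all W)
n=23: L (options 20(W), 15(W) are all W)
n=24: L (options 21(W), 16(W) are all W)
n=25: W (go to 22, an L position)
n=26: W (go to 23, an L position)
n=27: W (go to 24, an L position)
n=28: L (options 25(W), 20(W) are all W)
n=29: L (options 26(W), 21(W) are all W)
n=30: W (go to 22, an L position)
n=31: W (go to 28, an L position)
n=32: W (go to 29, an L position)
n=33: L (options 30(W), 25(W) are all W)
n=34: L (options 31(W), 26(W) are all W)
n=35: L (options 32(W), 27(W) are all W)
n=36: W (go to 33, an L position)
n=37: W (go to 34, an L position)
n=38: W (go to 35, an L position)
n=39: L (options 36(W), 31(W) are all W)
The losing starting values of n are exactly the entries labelled L in this table (19 of them).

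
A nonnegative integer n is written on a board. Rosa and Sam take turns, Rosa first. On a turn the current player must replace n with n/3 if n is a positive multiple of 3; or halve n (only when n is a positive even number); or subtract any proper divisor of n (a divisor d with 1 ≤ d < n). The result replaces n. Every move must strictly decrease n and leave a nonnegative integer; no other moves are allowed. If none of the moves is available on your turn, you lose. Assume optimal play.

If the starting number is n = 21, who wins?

Work bottom-up. With no move the player to move loses. Otherwise the position is W if at least one move leads to an L position for the opponent, and L if every move leads to a W.
n=0: no move → L
n=1: no move → L
n=2: reaches L-position 1 → W
n=3: reaches L-position 1 → W
n=4: only reaches 2(W), 3(W), all W → L
n=5: reaches L-position 4 → W
n=6: reaches L-position 4 → W
n=7: only reaches 6(W), which is W → L
n=8: reaches L-position 4 → W
n=9: only reaches 3(W), 6(W), 8(W), all W → L
n=10: reaches L-position 9 → W
n=11: only reaches 10(W), which is W → L
n=12: reaches L-position 4 → W
n=13: only reaches 12(W), which is W → L
n=14: reaches L-position 7 → W
n=15: only reaches 5(W), 10(W), 12(W), 14(W), all W → L
n=16: reaches L-position 15 → W
n=17: only reaches 16(W), which is W → L
n=18: reaches L-position 9 → W
n=19: only reaches 18(W), which is W → L
n=20: reaches L-position 15 → W
n=21: reaches L-position 7 → W
From 21 Rosa can move to 7, reaching an L position.

Rosa wins.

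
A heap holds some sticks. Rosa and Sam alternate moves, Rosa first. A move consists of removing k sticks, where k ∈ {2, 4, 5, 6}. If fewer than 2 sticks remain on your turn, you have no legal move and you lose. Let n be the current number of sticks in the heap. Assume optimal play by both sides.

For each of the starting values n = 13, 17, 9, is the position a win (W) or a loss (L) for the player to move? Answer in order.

13: W, 17: L, 9: L

Positions with no move are L. A position that does have a move is losing for the player to move precisely when every available move leads to a winning position for the opponent. Fill in the labels:
n=0: no move → L
n=1: no move → L
n=2: →0(L), so W
n=3: →1(L), so W
n=4: →0(L), so W
n=5: →1(L), so W
n=6: →1(L), so W
n=7: →1(L), so W
n=8: →6(W), 4(W), 3(W), 2(W) — all W, so L
n=9: →7(W), 5(W), 4(W), 3(W) — all W, so L
n=10: →8(L), so W
n=11: →9(L), so W
n=12: →8(L), so W
n=13: →9(L), so W
n=14: →9(L), so W
n=15: →9(L), so W
n=16: →14(W), 12(W), 11(W), 10(W) — all W, so L
n=17: →15(W), 13(W), 12(W), 11(W) — all W, so L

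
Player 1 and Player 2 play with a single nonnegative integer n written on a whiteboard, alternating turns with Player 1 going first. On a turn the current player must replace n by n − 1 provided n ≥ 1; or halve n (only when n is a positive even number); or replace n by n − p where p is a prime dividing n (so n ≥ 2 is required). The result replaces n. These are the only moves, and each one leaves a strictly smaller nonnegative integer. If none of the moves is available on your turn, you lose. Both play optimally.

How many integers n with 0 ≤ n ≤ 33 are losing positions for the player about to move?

Classify positions by backward induction: terminal positions (no move available) are L. From any other position, the mover wins iff some move reaches an L.
n=0: no move → L
n=1: can move to 0, which is L ⇒ W
n=2: can move to 0, which is L ⇒ W
n=3: can move to 0, which is L ⇒ W
n=4: moves to 2(W), 3(W); every one is W ⇒ L
n=5: can move to 0, which is L ⇒ W
n=6: can move to 4, which is L ⇒ W
n=7: can move to 0, which is L ⇒ W
n=8: can move to 4, which is L ⇒ W
n=9: moves to 6(W), 8(W); every one is W ⇒ L
n=10: can move to 9, which is L ⇒ W
n=11: can move to 0, which is L ⇒ W
n=12: can move to 9, which is L ⇒ W
n=13: can move to 0, which is L ⇒ W
n=14: moves to 7(W), 12(W), 13(W); every one is W ⇒ L
n=15: can move to 14, which is L ⇒ W
n=16: can move to 14, which is L ⇒ W
n=17: can move to 0, which is L ⇒ W
n=18: can move to 9, which is L ⇒ W
n=19: can move to 0, which is L ⇒ W
n=20: moves to 10(W), 15(W), 18(W), 19(W); every one is W ⇒ L
n=21: can move to 14, which is L ⇒ W
n=22: can move to 20, which is L ⇒ W
n=23: can move to 0, which is L ⇒ W
n=24: moves to 12(W), 21(W), 22(W), 23(W); every one is W ⇒ L
n=25: can move to 20, which is L ⇒ W
n=26: can move to 24, which is L ⇒ W
n=27: can move to 24, which is L ⇒ W
n=28: can move to 14, which is L ⇒ W
n=29: can move to 0, which is L ⇒ W
n=30: moves to 15(W), 25(W), 27(W), 28(W), 29(W); every one is W ⇒ L
n=31: can move to 0, which is L ⇒ W
n=32: can move to 30, which is L ⇒ W
n=33: can move to 30, which is L ⇒ W
L entries with 0 ≤ n ≤ 33: n = 0, 4, 9, 14, 20, 24, 30; that makes 7.

7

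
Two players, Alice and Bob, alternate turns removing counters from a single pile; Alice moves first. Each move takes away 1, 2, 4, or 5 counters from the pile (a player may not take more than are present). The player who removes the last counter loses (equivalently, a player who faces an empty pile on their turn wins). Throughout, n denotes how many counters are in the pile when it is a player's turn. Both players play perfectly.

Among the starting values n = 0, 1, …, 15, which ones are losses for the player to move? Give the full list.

Use the standard recursion: the mover wins at a terminal position; elsewhere, the mover wins exactly when some move hands the opponent an L position.
n=0: no move; the opponent has just taken the last counter and therefore loses → W
n=1: the only move is to 0(W), a W ⇒ L
n=2: can move to 1, which is L ⇒ W
n=3: can move to 1, which is L ⇒ W
n=4: moves to 3(W), 2(W), 0(W); every one is W ⇒ L
n=5: can move to 4, which is L ⇒ W
n=6: can move to 4, which is L ⇒ W
n=7: moves to 6(W), 5(W), 3(W), 2(W); every one is W ⇒ L
n=8: can move to 7, which is L ⇒ W
n=9: can move to 7, which is L ⇒ W
n=10: moves to 9(W), 8(W), 6(W), 5(W); every one is W ⇒ L
n=11: can move to 10, which is L ⇒ W
n=12: can move to 10, which is L ⇒ W
n=13: moves to 12(W), 11(W), 9(W), 8(W); every one is W ⇒ L
n=14: can move to 13, which is L ⇒ W
n=15: can move to 13, which is L ⇒ W
Reading off the rows marked L gives the requested list; there are 5 such values of n.

1, 4, 7, 10, 13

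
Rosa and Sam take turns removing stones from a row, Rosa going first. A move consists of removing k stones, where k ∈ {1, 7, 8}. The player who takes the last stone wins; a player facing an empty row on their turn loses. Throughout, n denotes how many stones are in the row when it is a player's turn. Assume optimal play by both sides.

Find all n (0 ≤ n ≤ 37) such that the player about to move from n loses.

Positions with no move are L. A position that does have a move is losing for the player to move precisely when every available move leads to a winning position for the opponent. Fill in the labels:
n=0: no move → L
n=1: reaches L-position 0 → W
n=2: only reaches 1(W), which is W → L
n=3: reaches L-position 2 → W
n=4: only reaches 3(W), which is W → L
n=5: reaches L-position 4 → W
n=6: only reaches 5(W), which is W → L
n=7: reaches L-position 6 → W
n=8: reaches L-position 0 → W
n=9: reaches L-position 2 → W
n=10: reaches L-position 2 → W
n=11: reaches L-position 4 → W
n=12: reaches L-position 4 → W
n=13: reaches L-position 6 → W
n=14: reaches L-position 6 → W
n=15: only reaches 14(W), 8(W), 7(W), all W → L
n=16: reaches L-position 15 → W
n=17: only reaches 16(W), 10(W), 9(W), all W → L
n=18: reaches L-position 17 → W
n=19: only reaches 18(W), 12(W), 11(W), all W → L
n=20: reaches L-position 19 → W
n=21: only reaches 20(W), 14(W), 13(W), all W → L
n=22: reaches L-position 21 → W
n=23: reaches L-position 15 → W
n=24: reaches L-position 17 → W
n=25: reaches L-position 17 → W
n=26: reaches L-position 19 → W
n=27: reaches L-position 19 → W
n=28: reaches L-position 21 → W
n=29: reaches L-position 21 → W
n=30: only reaches 29(W), 23(W), 22(W), all W → L
n=31: reaches L-position 30 → W
n=32: only reaches 31(W), 25(W), 24(W), all W → L
n=33: reaches L-position 32 → W
n=34: only reaches 33(W), 27(W), 26(W), all W → L
n=35: reaches L-position 34 → W
n=36: only reaches 35(W), 29(W), 28(W), all W → L
n=37: reaches L-position 36 → W
The losing starting values of n are exactly the entries labelled L in this table (12 of them).

0, 2, 4, 6, 15, 17, 19, 21, 30, 32, 34, 36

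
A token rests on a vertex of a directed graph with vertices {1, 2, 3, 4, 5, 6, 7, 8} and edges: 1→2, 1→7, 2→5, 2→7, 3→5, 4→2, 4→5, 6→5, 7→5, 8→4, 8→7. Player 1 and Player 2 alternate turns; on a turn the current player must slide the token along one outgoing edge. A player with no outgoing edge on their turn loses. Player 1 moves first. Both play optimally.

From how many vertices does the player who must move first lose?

3

Build the W/L table. Terminal = L. A non-terminal position is W if it has a move to some L; otherwise it is L.
Every edge goes from a vertex to one that appears earlier in the order 5, 7, 2, 6, 3, 4, 1, 8, so processing vertices in that order labels each vertex after all of its successors.
5: no outgoing edge → L
7: can move to 5, which is L ⇒ W
2: can move to 5, which is L ⇒ W
6: can move to 5, which is L ⇒ W
3: can move to 5, which is L ⇒ W
4: can move to 5, which is L ⇒ W
1: moves to 2(W), 7(W); every one is W ⇒ L
8: moves to 4(W), 7(W); every one is W ⇒ L
The L vertices are 1, 5, 8; that is 3 in all.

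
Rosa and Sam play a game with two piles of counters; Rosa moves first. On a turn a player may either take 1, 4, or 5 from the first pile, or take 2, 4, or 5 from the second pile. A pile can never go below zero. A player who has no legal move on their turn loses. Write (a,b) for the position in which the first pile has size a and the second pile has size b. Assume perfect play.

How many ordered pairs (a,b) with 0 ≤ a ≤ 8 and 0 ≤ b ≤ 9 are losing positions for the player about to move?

Work bottom-up. With no move the player to move loses. Otherwise the position is W if at least one move leads to an L position for the opponent, and L if every move leads to a W.
Every move lowers a or b (never raises either), so fill the grid row by row in increasing a, and left to right within a row: each cell's successors are then already labelled.
      b=0  b=1  b=2  b=3  b=4  b=5  b=6  b=7  b=8  b=9
a=0:    L    L    W    W    W    W    W    L    L    W
a=1:    W    W    L    L    W    W    W    W    W    L
a=2:    L    L    W    W    W    W    W    L    L    W
a=3:    W    W    L    L    W    W    W    W    W    L
a=4:    W    W    W    W    L    L    W    W    W    W
a=5:    W    W    W    W    W    W    L    W    W    W
a=6:    W    W    W    W    L    L    W    W    W    W
a=7:    W    W    W    W    W    W    L    W    W    W
a=8:    L    L    W    W    W    W    W    L    L    W
Cells with no legal move (terminal, hence L): (0,0), (0,1).
The remaining L cells, each justified by listing all of its moves:
(0,7): moves to (0,5)(W), (0,3)(W), (0,2)(W); every one is W ⇒ L
(0,8): moves to (0,6)(W), (0,4)(W), (0,3)(W); every one is W ⇒ L
(1,2): moves to (0,2)(W), (1,0)(W); every one is W ⇒ L
(1,3): moves to (0,3)(W), (1,1)(W); every one is W ⇒ L
(1,9): moves to (0,9)(W), (1,7)(W), (1,5)(W), (1,4)(W); every one is W ⇒ L
(2,0): the only move is to (1,0)(W), a W ⇒ L
(2,1): the only move is to (1,1)(W), a W ⇒ L
(2,7): moves to (1,7)(W), (2,5)(W), (2,3)(W), (2,2)(W); every one is W ⇒ L
(2,8): moves to (1,8)(W), (2,6)(W), (2,4)(W), (2,3)(W); every one is W ⇒ L
(3,2): moves to (2,2)(W), (3,0)(W); every one is W ⇒ L
(3,3): moves to (2,3)(W), (3,1)(W); every one is W ⇒ L
(3,9): moves to (2,9)(W), (3,7)(W), (3,5)(W), (3,4)(W); every one is W ⇒ L
(4,4): moves to (3,4)(W), (0,4)(W), (4,2)(W), (4,0)(W); every one is W ⇒ L
(4,5): moves to (3,5)(W), (0,5)(W), (4,3)(W), (4,1)(W), (4,0)(W); every one is W ⇒ L
(5,6): moves to (4,6)(W), (1,6)(W), (0,6)(W), (5,4)(W), (5,2)(W), (5,1)(W); every one is W ⇒ L
(6,4): moves to (5,4)(W), (2,4)(W), (1,4)(W), (6,2)(W), (6,0)(W); every one is W ⇒ L
(6,5): moves to (5,5)(W), (2,5)(W), (1,5)(W), (6,3)(W), (6,1)(W), (6,0)(W); every one is W ⇒ L
(7,6): moves to (6,6)(W), (3,6)(W), (2,6)(W), (7,4)(W), (7,2)(W), (7,1)(W); every one is W ⇒ L
(8,0): moves to (7,0)(W), (4,0)(W), (3,0)(W); every one is W ⇒ L
(8,1): moves to (7,1)(W), (4,1)(W), (3,1)(W); every one is W ⇒ L
(8,7): moves to (7,7)(W), (4,7)(W), (3,7)(W), (8,5)(W), (8,3)(W), (8,2)(W); every one is W ⇒ L
(8,8): moves to (7,8)(W), (4,8)(W), (3,8)(W), (8,6)(W), (8,4)(W), (8,3)(W); every one is W ⇒ L
Every other cell has at least one move into one of the L cells above, so it is W.
L cells per row: a=0: 4, a=1: 3, a=2: 4, a=3: 3, a=4: 2, a=5: 1, a=6: 2, a=7: 1, a=8: 4; total 24.

24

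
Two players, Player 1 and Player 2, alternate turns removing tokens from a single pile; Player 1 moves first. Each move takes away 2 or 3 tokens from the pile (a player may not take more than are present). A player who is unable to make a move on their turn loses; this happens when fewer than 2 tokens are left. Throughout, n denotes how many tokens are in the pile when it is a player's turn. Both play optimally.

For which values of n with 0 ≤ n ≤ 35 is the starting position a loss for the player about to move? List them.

0, 1, 5, 6, 10, 11, 15, 16, 20, 21, 25, 26, 30, 31, 35

Label each position W (a win for the player to move) or L (a loss). A position with no legal move is L; any other position is W exactly when some move reaches an L, and L when every move reaches a W.
n=0: no move → L
n=1: no move → L
n=2: can move to 0, which is L ⇒ W
n=3: can move to 1, which is L ⇒ W
n=4: can move to 1, which is L ⇒ W
n=5: moves to 3(W), 2(W); every one is W ⇒ L
n=6: moves to 4(W), 3(W); every one is W ⇒ L
n=7: can move to 5, which is L ⇒ W
n=8: can move to 6, which is L ⇒ W
n=9: can move to 6, which is L ⇒ W
n=10: moves to 8(W), 7(W); every one is W ⇒ L
n=11: moves to 9(W), 8(W); every one is W ⇒ L
n=12: can move to 10, which is L ⇒ W
n=13: can move to 11, which is L ⇒ W
n=14: can move to 11, which is L ⇒ W
n=15: moves to 13(W), 12(W); every one is W ⇒ L
n=16: moves to 14(W), 13(W); every one is W ⇒ L
n=17: can move to 15, which is L ⇒ W
n=18: can move to 16, which is L ⇒ W
n=19: can move to 16, which is L ⇒ W
n=20: moves to 18(W), 17(W); every one is W ⇒ L
n=21: moves to 19(W), 18(W); every one is W ⇒ L
n=22: can move to 20, which is L ⇒ W
n=23: can move to 21, which is L ⇒ W
n=24: can move to 21, which is L ⇒ W
n=25: moves to 23(W), 22(W); every one is W ⇒ L
n=26: moves to 24(W), 23(W); every one is W ⇒ L
n=27: can move to 25, which is L ⇒ W
n=28: can move to 26, which is L ⇒ W
n=29: can move to 26, which is L ⇒ W
n=30: moves to 28(W), 27(W); every one is W ⇒ L
n=31: moves to 29(W), 28(W); every one is W ⇒ L
n=32: can move to 30, which is L ⇒ W
n=33: can move to 31, which is L ⇒ W
n=34: can move to 31, which is L ⇒ W
n=35: moves to 33(W), 32(W); every one is W ⇒ L
Reading off the rows marked L gives the requested list; there are 15 such values of n.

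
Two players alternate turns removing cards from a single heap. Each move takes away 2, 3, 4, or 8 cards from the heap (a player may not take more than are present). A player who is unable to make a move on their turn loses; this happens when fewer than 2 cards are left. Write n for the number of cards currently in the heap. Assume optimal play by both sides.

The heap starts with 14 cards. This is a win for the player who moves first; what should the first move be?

Remove 2, leaving 12.

Use the standard recursion: the mover loses at a terminal position; elsewhere, the mover wins exactly when some move hands the opponent an L position.
n=0: no move → L
n=1: no move → L
n=2: can move to 0, which is L ⇒ W
n=3: can move to 1, which is L ⇒ W
n=4: can move to 1, which is L ⇒ W
n=5: can move to 1, which is L ⇒ W
n=6: moves to 4(W), 3(W), 2(W); every one is W ⇒ L
n=7: moves to 5(W), 4(W), 3(W); every one is W ⇒ L
n=8: can move to 6, which is L ⇒ W
n=9: can move to 7, which is L ⇒ W
n=10: can move to 7, which is L ⇒ W
n=11: can move to 7, which is L ⇒ W
n=12: moves to 10(W), 9(W), 8(W), 4(W); every one is W ⇒ L
n=13: moves to 11(W), 10(W), 9(W), 5(W); every one is W ⇒ L
n=14: can move to 12, which is L ⇒ W
From 14, the L positions reachable in one move are: 12, 6. Any move reaching one of these is winning.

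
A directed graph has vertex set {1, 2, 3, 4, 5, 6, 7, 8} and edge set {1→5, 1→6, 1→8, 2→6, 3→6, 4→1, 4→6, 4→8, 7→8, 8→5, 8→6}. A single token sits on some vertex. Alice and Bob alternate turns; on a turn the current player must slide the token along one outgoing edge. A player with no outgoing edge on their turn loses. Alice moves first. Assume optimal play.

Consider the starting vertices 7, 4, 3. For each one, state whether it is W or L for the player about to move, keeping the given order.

7: L, 4: W, 3: W

Compute win/loss labels from the base case upward. A position with no move is L. Any other position is W if it can reach an L in one move, else L.
Every edge goes from a vertex to one that appears earlier in the order 6, 5, 8, 1, 4, 7, 2, 3, so processing vertices in that order labels each vertex after all of its successors.
6: no outgoing edge → L
5: no outgoing edge → L
8: can move to 5, which is L ⇒ W
1: can move to 5, which is L ⇒ W
4: can move to 6, which is L ⇒ W
7: the only move is to 8(W), a W ⇒ L
2: can move to 6, which is L ⇒ W
3: can move to 6, which is L ⇒ W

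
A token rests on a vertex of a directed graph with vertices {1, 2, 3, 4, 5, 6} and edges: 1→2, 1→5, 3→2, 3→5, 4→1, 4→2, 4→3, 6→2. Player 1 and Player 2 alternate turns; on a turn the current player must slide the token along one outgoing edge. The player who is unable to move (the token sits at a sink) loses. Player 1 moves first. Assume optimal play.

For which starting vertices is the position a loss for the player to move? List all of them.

2, 5

Positions with no move are L. A position that does have a move is losing for the player to move precisely when every available move leads to a winning position for the opponent. Fill in the labels:
Every edge goes from a vertex to one that appears earlier in the order 2, 5, 3, 6, 1, 4, so processing vertices in that order labels each vertex after all of its successors.
2: no outgoing edge → L
5: no outgoing edge → L
3: can move to 5, which is L ⇒ W
6: can move to 2, which is L ⇒ W
1: can move to 5, which is L ⇒ W
4: can move to 2, which is L ⇒ W
Reading off the rows marked L gives the requested list; there are 2 such vertices.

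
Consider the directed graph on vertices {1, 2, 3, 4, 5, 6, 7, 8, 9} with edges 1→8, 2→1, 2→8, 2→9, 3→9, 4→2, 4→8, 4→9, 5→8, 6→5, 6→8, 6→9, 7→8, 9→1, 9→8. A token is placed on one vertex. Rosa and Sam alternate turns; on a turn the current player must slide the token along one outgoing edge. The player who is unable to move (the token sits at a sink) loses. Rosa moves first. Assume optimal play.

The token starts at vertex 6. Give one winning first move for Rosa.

Move to 8.

Positions with no move are L. A position that does have a move is losing for the player to move precisely when every available move leads to a winning position for the opponent. Fill in the labels:
Every edge goes from a vertex to one that appears earlier in the order 8, 1, 9, 2, 4, 5, 3, 7, 6, so processing vertices in that order labels each vertex after all of its successors.
8: no outgoing edge → L
1: reaches L-position 8 → W
9: reaches L-position 8 → W
2: reaches L-position 8 → W
4: reaches L-position 8 → W
5: reaches L-position 8 → W
3: only reaches 9(W), which is W → L
7: reaches L-position 8 → W
6: reaches L-position 8 → W
From 6, the L positions reachable in one move are: 8.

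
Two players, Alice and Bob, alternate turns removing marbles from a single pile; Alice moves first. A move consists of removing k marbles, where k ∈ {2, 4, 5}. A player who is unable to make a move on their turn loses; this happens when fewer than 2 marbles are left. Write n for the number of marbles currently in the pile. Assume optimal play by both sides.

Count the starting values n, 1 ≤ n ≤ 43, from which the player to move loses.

13

Use the standard recursion: the mover loses at a terminal position; elsewhere, the mover wins exactly when some move hands the opponent an L position.
n=0: no move → L
n=1: no move → L
n=2: W (go to 0, an L position)
n=3: W (go to 1, an L position)
n=4: W (go to 0, an L position)
n=5: W (go to 1, an L position)
n=6: W (go to 1, an L position)
n=7: L (options 5(W), 3(W), 2(W) are all W)
n=8: L (options 6(W), 4(W), 3(W) are all W)
n=9: W (go to 7, an L position)
n=10: W (go to 8, an L position)
n=11: W (go to 7, an L position)
n=12: W (go to 8, an L position)
n=13: W (go to 8, an L position)
n=14: L (options 12(W), 10(W), 9(W) are all W)
n=15: L (options 13(W), 11(W), 10(W) are all W)
n=16: W (go to 14, an L position)
n=17: W (go to 15, an L position)
n=18: W (go to 14, an L position)
n=19: W (go to 15, an L position)
n=20: W (go to 15, an L position)
n=21: L (options 19(W), 17(W), 16(W) are all W)
n=22: L (options 20(W), 18(W), 17(W) are all W)
n=23: W (go to 21, an L position)
n=24: W (go to 22, an L position)
n=25: W (go to 21, an L position)
n=26: W (go to 22, an L position)
n=27: W (go to 22, an L position)
n=28: L (options 26(W), 24(W), 23(W) are all W)
n=29: L (options 27(W), 25(W), 24(W) are all W)
n=30: W (go to 28, an L position)
n=31: W (go to 29, an L position)
n=32: W (go to 28, an L position)
n=33: W (go to 29, an L position)
n=34: W (go to 29, an L position)
n=35: L (options 33(W), 31(W), 30(W) are all W)
n=36: L (options 34(W), 32(W), 31(W) are all W)
n=37: W (go to 35, an L position)
n=38: W (go to 36, an L position)
n=39: W (go to 35, an L position)
n=40: W (go to 36, an L position)
n=41: W (go to 36, an L position)
n=42: L (options 40(W), 38(W), 37(W) are all W)
n=43: L (options 41(W), 39(W), 38(W) are all W)
L entries with 1 ≤ n ≤ 43 (n=0 is outside the asked range and is not counted): n = 1, 7, 8, 14, 15, 21, 22, 28, 29, 35, 36, 42, 43; that makes 13.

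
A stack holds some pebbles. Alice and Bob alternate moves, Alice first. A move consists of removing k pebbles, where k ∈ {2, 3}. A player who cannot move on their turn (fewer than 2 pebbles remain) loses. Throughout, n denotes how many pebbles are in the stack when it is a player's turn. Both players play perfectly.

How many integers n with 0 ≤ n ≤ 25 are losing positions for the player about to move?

Classify positions by backward induction: terminal positions (no move available) are L. From any other position, the mover wins iff some move reaches an L.
n=0: no move → L
n=1: no move → L
n=2: →0(L), so W
n=3: →1(L), so W
n=4: →1(L), so W
n=5: →3(W), 2(W) — all W, so L
n=6: →4(W), 3(W) — all W, so L
n=7: →5(L), so W
n=8: →6(L), so W
n=9: →6(L), so W
n=10: →8(W), 7(W) — all W, so L
n=11: →9(W), 8(W) — all W, so L
n=12: →10(L), so W
n=13: →11(L), so W
n=14: →11(L), so W
n=15: →13(W), 12(W) — all W, so L
n=16: →14(W), 13(W) — all W, so L
n=17: →15(L), so W
n=18: →16(L), so W
n=19: →16(L), so W
n=20: →18(W), 17(W) — all W, so L
n=21: →19(W), 18(W) — all W, so L
n=22: →20(L), so W
n=23: →21(L), so W
n=24: →21(L), so W
n=25: →23(W), 22(W) — all W, so L
L entries with 0 ≤ n ≤ 25: n = 0, 1, 5, 6, 10, 11, 15, 16, 20, 21, 25; that makes 11.

11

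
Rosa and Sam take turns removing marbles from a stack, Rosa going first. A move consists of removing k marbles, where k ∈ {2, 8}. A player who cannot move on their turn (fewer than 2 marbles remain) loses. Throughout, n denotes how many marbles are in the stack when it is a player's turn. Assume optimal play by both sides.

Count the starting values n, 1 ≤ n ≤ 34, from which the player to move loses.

14

Classify positions by backward induction: terminal positions (no move available) are L. From any other position, the mover wins iff some move reaches an L.
n=0: no move → L
n=1: no move → L
n=2: reaches L-position 0 → W
n=3: reaches L-position 1 → W
n=4: only reaches 2(W), which is W → L
n=5: only reaches 3(W), which is W → L
n=6: reaches L-position 4 → W
n=7: reaches L-position 5 → W
n=8: reaches L-position 0 → W
n=9: reaches L-position 1 → W
n=10: only reaches 8(W), 2(W), all W → L
n=11: only reaches 9(W), 3(W), all W → L
n=12: reaches L-position 10 → W
n=13: reaches L-position 11 → W
n=14: only reaches 12(W), 6(W), all W → L
n=15: only reaches 13(W), 7(W), all W → L
n=16: reaches L-position 14 → W
n=17: reaches L-position 15 → W
n=18: reaches L-position 10 → W
n=19: reaches L-position 11 → W
n=20: only reaches 18(W), 12(W), all W → L
n=21: only reaches 19(W), 13(W), all W → L
n=22: reaches L-position 20 → W
n=23: reaches L-position 21 → W
n=24: only reaches 22(W), 16(W), all W → L
n=25: only reaches 23(W), 17(W), all W → L
n=26: reaches L-position 24 → W
n=27: reaches L-position 25 → W
n=28: reaches L-position 20 → W
n=29: reaches L-position 21 → W
n=30: only reaches 28(W), 22(W), all W → L
n=31: only reaches 29(W), 23(W), all W → L
n=32: reaches L-position 30 → W
n=33: reaches L-position 31 → W
n=34: only reaches 32(W), 26(W), all W → L
L entries with 1 ≤ n ≤ 34 (n=0 is outside the asked range and is not counted): n = 1, 4, 5, 10, 11, 14, 15, 20, 21, 24, 25, 30, 31, 34; that makes 14.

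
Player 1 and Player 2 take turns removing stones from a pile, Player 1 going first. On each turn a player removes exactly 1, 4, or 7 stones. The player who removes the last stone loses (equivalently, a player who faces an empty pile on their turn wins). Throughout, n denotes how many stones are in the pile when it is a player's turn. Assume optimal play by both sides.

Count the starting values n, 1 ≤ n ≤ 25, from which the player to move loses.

Positions with no move are W. A position that does have a move is losing for the player to move precisely when every available move leads to a winning position for the opponent. Fill in the labels:
n=0: no move; the opponent has just taken the last stone and therefore loses → W
n=1: L (sole option 0(W) is W)
n=2: W (go to 1, an L position)
n=3: L (sole option 2(W) is W)
n=4: W (go to 3, an L position)
n=5: W (go to 1, an L position)
n=6: L (options 5(W), 2(W) are all W)
n=7: W (go to 6, an L position)
n=8: W (go to 1, an L position)
n=9: L (options 8(W), 5(W), 2(W) are all W)
n=10: W (go to 9, an L position)
n=11: L (options 10(W), 7(W), 4(W) are all W)
n=12: W (go to 11, an L position)
n=13: W (go to 9, an L position)
n=14: L (options 13(W), 10(W), 7(W) are all W)
n=15: W (go to 14, an L position)
n=16: W (go to 9, an L position)
n=17: L (options 16(W), 13(W), 10(W) are all W)
n=18: W (go to 17, an L position)
n=19: L (options 18(W), 15(W), 12(W) are all W)
n=20: W (go to 19, an L position)
n=21: W (go to 17, an L position)
n=22: L (options 21(W), 18(W), 15(W) are all W)
n=23: W (go to 22, an L position)
n=24: W (go to 17, an L position)
n=25: L (options 24(W), 21(W), 18(W) are all W)
L entries with 1 ≤ n ≤ 25 (the range starts at n=1): n = 1, 3, 6, 9, 11, 14, 17, 19, 22, 25; that makes 10.

10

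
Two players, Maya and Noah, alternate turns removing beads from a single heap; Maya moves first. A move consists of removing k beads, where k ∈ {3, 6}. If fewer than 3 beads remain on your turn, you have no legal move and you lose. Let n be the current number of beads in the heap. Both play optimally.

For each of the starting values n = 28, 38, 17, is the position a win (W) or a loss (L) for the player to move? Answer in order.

Positions with no move are L. A position that does have a move is losing for the player to move precisely when every available move leads to a winning position for the opponent. Fill in the labels:
n=0: no move → L
n=1: no move → L
n=2: no move → L
n=3: →0(L), so W
n=4: →1(L), so W
n=5: →2(L), so W
n=6: →0(L), so W
n=7: →1(L), so W
n=8: →2(L), so W
n=9: →6(W), 3(W) — all W, so L
n=10: →7(W), 4(W) — all W, so L
n=11: →8(W), 5(W) — all W, so L
n=12: →9(L), so W
n=13: →10(L), so W
n=14: →11(L), so W
n=15: →9(L), so W
n=16: →10(L), so W
n=17: →11(L), so W
n=18: →15(W), 12(W) — all W, so L
n=19: →16(W), 13(W) — all W, so L
n=20: →17(W), 14(W) — all W, so L
n=21: →18(L), so W
n=22: →19(L), so W
n=23: →20(L), so W
n=24: →18(L), so W
n=25: →19(L), so W
n=26: →20(L), so W
n=27: →24(W), 21(W) — all W, so L
n=28: →25(W), 22(W) — all W, so L
n=29: →26(W), 23(W) — all W, so L
n=30: →27(L), so W
n=31: →28(L), so W
n=32: →29(L), so W
n=33: →27(L), so W
n=34: →28(L), so W
n=35: →29(L), so W
n=36: →33(W), 30(W) — all W, so L
n=37: →34(W), 31(W) — all W, so L
n=38: →35(W), 32(W) — all W, so L

28: L, 38: L, 17: W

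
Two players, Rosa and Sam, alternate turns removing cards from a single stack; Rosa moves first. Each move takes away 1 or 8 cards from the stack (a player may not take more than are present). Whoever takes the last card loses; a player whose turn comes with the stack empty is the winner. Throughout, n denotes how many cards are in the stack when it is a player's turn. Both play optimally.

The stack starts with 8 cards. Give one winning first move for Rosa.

Remove 1, leaving 7.

Build the W/L table. Terminal = W. A non-terminal position is W if it has a move to some L; otherwise it is L.
n=0: no move; the opponent has just taken the last card and therefore loses → W
n=1: the only move is to 0(W), a W ⇒ L
n=2: can move to 1, which is L ⇒ W
n=3: the only move is to 2(W), a W ⇒ L
n=4: can move to 3, which is L ⇒ W
n=5: the only move is to 4(W), a W ⇒ L
n=6: can move to 5, which is L ⇒ W
n=7: the only move is to 6(W), a W ⇒ L
n=8: can move to 7, which is L ⇒ W
From 8, the L positions reachable in one move are: 7.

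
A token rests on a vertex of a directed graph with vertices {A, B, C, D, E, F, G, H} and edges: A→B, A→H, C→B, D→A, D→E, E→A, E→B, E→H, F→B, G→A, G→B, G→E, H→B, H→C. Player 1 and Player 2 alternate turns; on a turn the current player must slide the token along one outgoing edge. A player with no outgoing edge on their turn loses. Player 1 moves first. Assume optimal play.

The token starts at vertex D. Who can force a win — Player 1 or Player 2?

Player 2 wins.

Classify positions by backward induction: terminal positions (no move available) are L. From any other position, the mover wins iff some move reaches an L.
Every edge goes from a vertex to one that appears earlier in the order B, C, H, A, E, G, F, D, so processing vertices in that order labels each vertex after all of its successors.
B: no outgoing edge → L
C: →B(L), so W
H: →B(L), so W
A: →B(L), so W
E: →B(L), so W
G: →B(L), so W
F: →B(L), so W
D: →E(W), A(W) — all W, so L
Every move from D reaches a W position, so the mover loses.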